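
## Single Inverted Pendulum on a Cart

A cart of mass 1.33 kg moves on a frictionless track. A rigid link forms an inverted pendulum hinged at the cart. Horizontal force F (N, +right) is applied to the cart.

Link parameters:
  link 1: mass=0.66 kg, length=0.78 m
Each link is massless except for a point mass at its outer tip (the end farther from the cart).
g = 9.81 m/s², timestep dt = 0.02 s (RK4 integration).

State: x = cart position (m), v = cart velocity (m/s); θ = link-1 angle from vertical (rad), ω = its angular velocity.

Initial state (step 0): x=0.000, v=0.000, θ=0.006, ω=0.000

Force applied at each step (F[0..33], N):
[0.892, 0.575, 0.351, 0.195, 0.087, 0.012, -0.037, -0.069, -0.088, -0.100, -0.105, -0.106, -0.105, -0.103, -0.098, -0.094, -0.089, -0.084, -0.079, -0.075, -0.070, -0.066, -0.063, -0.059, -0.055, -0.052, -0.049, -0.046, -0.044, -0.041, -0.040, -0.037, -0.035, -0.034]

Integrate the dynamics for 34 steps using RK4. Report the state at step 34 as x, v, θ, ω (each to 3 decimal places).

apply F[0]=+0.892 → step 1: x=0.000, v=0.013, θ=0.006, ω=-0.015
apply F[1]=+0.575 → step 2: x=0.000, v=0.021, θ=0.005, ω=-0.024
apply F[2]=+0.351 → step 3: x=0.001, v=0.026, θ=0.005, ω=-0.029
apply F[3]=+0.195 → step 4: x=0.001, v=0.028, θ=0.004, ω=-0.031
apply F[4]=+0.087 → step 5: x=0.002, v=0.029, θ=0.004, ω=-0.031
apply F[5]=+0.012 → step 6: x=0.003, v=0.029, θ=0.003, ω=-0.030
apply F[6]=-0.037 → step 7: x=0.003, v=0.028, θ=0.003, ω=-0.028
apply F[7]=-0.069 → step 8: x=0.004, v=0.027, θ=0.002, ω=-0.026
apply F[8]=-0.088 → step 9: x=0.004, v=0.025, θ=0.002, ω=-0.024
apply F[9]=-0.100 → step 10: x=0.005, v=0.024, θ=0.001, ω=-0.021
apply F[10]=-0.105 → step 11: x=0.005, v=0.022, θ=0.001, ω=-0.019
apply F[11]=-0.106 → step 12: x=0.006, v=0.020, θ=0.000, ω=-0.017
apply F[12]=-0.105 → step 13: x=0.006, v=0.019, θ=0.000, ω=-0.014
apply F[13]=-0.103 → step 14: x=0.006, v=0.017, θ=-0.000, ω=-0.013
apply F[14]=-0.098 → step 15: x=0.007, v=0.016, θ=-0.000, ω=-0.011
apply F[15]=-0.094 → step 16: x=0.007, v=0.015, θ=-0.001, ω=-0.009
apply F[16]=-0.089 → step 17: x=0.007, v=0.013, θ=-0.001, ω=-0.008
apply F[17]=-0.084 → step 18: x=0.008, v=0.012, θ=-0.001, ω=-0.006
apply F[18]=-0.079 → step 19: x=0.008, v=0.011, θ=-0.001, ω=-0.005
apply F[19]=-0.075 → step 20: x=0.008, v=0.010, θ=-0.001, ω=-0.004
apply F[20]=-0.070 → step 21: x=0.008, v=0.009, θ=-0.001, ω=-0.004
apply F[21]=-0.066 → step 22: x=0.008, v=0.008, θ=-0.001, ω=-0.003
apply F[22]=-0.063 → step 23: x=0.009, v=0.007, θ=-0.001, ω=-0.002
apply F[23]=-0.059 → step 24: x=0.009, v=0.007, θ=-0.001, ω=-0.001
apply F[24]=-0.055 → step 25: x=0.009, v=0.006, θ=-0.001, ω=-0.001
apply F[25]=-0.052 → step 26: x=0.009, v=0.005, θ=-0.001, ω=-0.000
apply F[26]=-0.049 → step 27: x=0.009, v=0.005, θ=-0.001, ω=-0.000
apply F[27]=-0.046 → step 28: x=0.009, v=0.004, θ=-0.001, ω=0.000
apply F[28]=-0.044 → step 29: x=0.009, v=0.004, θ=-0.001, ω=0.001
apply F[29]=-0.041 → step 30: x=0.009, v=0.003, θ=-0.001, ω=0.001
apply F[30]=-0.040 → step 31: x=0.009, v=0.003, θ=-0.001, ω=0.001
apply F[31]=-0.037 → step 32: x=0.009, v=0.002, θ=-0.001, ω=0.001
apply F[32]=-0.035 → step 33: x=0.009, v=0.002, θ=-0.001, ω=0.001
apply F[33]=-0.034 → step 34: x=0.009, v=0.002, θ=-0.001, ω=0.001

Answer: x=0.009, v=0.002, θ=-0.001, ω=0.001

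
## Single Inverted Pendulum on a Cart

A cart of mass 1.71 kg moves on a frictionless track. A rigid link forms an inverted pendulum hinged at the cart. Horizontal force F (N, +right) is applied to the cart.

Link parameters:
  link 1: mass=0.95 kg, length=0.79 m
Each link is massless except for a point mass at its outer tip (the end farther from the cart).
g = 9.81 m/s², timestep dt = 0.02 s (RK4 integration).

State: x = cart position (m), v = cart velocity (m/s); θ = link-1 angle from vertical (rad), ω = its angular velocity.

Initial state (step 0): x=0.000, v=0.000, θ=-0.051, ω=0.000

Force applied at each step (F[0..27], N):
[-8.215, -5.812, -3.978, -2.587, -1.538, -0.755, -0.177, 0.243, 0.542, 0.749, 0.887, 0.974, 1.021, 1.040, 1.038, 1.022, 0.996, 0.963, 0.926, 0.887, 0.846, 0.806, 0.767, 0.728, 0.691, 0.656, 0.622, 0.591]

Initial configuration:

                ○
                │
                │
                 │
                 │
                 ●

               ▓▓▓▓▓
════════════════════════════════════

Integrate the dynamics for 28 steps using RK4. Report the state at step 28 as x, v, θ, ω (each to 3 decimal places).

apply F[0]=-8.215 → step 1: x=-0.001, v=-0.090, θ=-0.050, ω=0.102
apply F[1]=-5.812 → step 2: x=-0.003, v=-0.153, θ=-0.047, ω=0.169
apply F[2]=-3.978 → step 3: x=-0.007, v=-0.195, θ=-0.043, ω=0.210
apply F[3]=-2.587 → step 4: x=-0.011, v=-0.220, θ=-0.039, ω=0.232
apply F[4]=-1.538 → step 5: x=-0.016, v=-0.234, θ=-0.034, ω=0.241
apply F[5]=-0.755 → step 6: x=-0.020, v=-0.240, θ=-0.030, ω=0.240
apply F[6]=-0.177 → step 7: x=-0.025, v=-0.239, θ=-0.025, ω=0.232
apply F[7]=+0.243 → step 8: x=-0.030, v=-0.234, θ=-0.020, ω=0.220
apply F[8]=+0.542 → step 9: x=-0.034, v=-0.225, θ=-0.016, ω=0.205
apply F[9]=+0.749 → step 10: x=-0.039, v=-0.215, θ=-0.012, ω=0.188
apply F[10]=+0.887 → step 11: x=-0.043, v=-0.203, θ=-0.009, ω=0.171
apply F[11]=+0.974 → step 12: x=-0.047, v=-0.191, θ=-0.005, ω=0.154
apply F[12]=+1.021 → step 13: x=-0.051, v=-0.179, θ=-0.002, ω=0.137
apply F[13]=+1.040 → step 14: x=-0.054, v=-0.167, θ=0.000, ω=0.122
apply F[14]=+1.038 → step 15: x=-0.057, v=-0.155, θ=0.002, ω=0.107
apply F[15]=+1.022 → step 16: x=-0.060, v=-0.143, θ=0.004, ω=0.093
apply F[16]=+0.996 → step 17: x=-0.063, v=-0.132, θ=0.006, ω=0.080
apply F[17]=+0.963 → step 18: x=-0.066, v=-0.122, θ=0.008, ω=0.069
apply F[18]=+0.926 → step 19: x=-0.068, v=-0.112, θ=0.009, ω=0.058
apply F[19]=+0.887 → step 20: x=-0.070, v=-0.102, θ=0.010, ω=0.049
apply F[20]=+0.846 → step 21: x=-0.072, v=-0.094, θ=0.011, ω=0.040
apply F[21]=+0.806 → step 22: x=-0.074, v=-0.085, θ=0.012, ω=0.033
apply F[22]=+0.767 → step 23: x=-0.075, v=-0.078, θ=0.012, ω=0.026
apply F[23]=+0.728 → step 24: x=-0.077, v=-0.070, θ=0.013, ω=0.020
apply F[24]=+0.691 → step 25: x=-0.078, v=-0.064, θ=0.013, ω=0.015
apply F[25]=+0.656 → step 26: x=-0.079, v=-0.058, θ=0.013, ω=0.010
apply F[26]=+0.622 → step 27: x=-0.080, v=-0.052, θ=0.013, ω=0.006
apply F[27]=+0.591 → step 28: x=-0.081, v=-0.046, θ=0.014, ω=0.002

Answer: x=-0.081, v=-0.046, θ=0.014, ω=0.002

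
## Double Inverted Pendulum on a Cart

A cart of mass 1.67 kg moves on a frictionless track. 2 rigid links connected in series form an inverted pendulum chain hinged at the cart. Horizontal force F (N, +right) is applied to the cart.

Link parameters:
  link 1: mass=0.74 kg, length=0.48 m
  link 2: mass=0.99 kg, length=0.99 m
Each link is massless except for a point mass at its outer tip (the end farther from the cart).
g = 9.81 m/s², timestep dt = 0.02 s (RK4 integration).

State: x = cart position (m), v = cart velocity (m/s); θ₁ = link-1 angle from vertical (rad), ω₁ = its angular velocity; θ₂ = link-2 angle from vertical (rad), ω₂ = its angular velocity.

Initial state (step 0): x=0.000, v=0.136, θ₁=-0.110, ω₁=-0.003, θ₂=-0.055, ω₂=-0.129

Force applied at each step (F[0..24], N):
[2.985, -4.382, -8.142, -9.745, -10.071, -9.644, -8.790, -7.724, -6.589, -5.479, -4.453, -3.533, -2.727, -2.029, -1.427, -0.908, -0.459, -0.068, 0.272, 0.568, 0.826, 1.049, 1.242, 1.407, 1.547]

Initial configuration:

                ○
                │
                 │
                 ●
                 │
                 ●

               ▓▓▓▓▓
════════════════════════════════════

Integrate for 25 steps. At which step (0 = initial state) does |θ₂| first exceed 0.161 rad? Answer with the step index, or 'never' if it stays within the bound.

Answer: never

Derivation:
apply F[0]=+2.985 → step 1: x=0.003, v=0.193, θ₁=-0.112, ω₁=-0.195, θ₂=-0.057, ω₂=-0.105
apply F[1]=-4.382 → step 2: x=0.007, v=0.164, θ₁=-0.116, ω₁=-0.211, θ₂=-0.059, ω₂=-0.079
apply F[2]=-8.142 → step 3: x=0.009, v=0.091, θ₁=-0.120, ω₁=-0.141, θ₂=-0.060, ω₂=-0.051
apply F[3]=-9.745 → step 4: x=0.010, v=-0.000, θ₁=-0.121, ω₁=-0.036, θ₂=-0.061, ω₂=-0.022
apply F[4]=-10.071 → step 5: x=0.009, v=-0.095, θ₁=-0.121, ω₁=0.077, θ₂=-0.061, ω₂=0.007
apply F[5]=-9.644 → step 6: x=0.007, v=-0.185, θ₁=-0.118, ω₁=0.181, θ₂=-0.061, ω₂=0.035
apply F[6]=-8.790 → step 7: x=0.002, v=-0.266, θ₁=-0.114, ω₁=0.270, θ₂=-0.060, ω₂=0.062
apply F[7]=-7.724 → step 8: x=-0.004, v=-0.336, θ₁=-0.108, ω₁=0.339, θ₂=-0.059, ω₂=0.086
apply F[8]=-6.589 → step 9: x=-0.011, v=-0.393, θ₁=-0.101, ω₁=0.390, θ₂=-0.057, ω₂=0.108
apply F[9]=-5.479 → step 10: x=-0.020, v=-0.439, θ₁=-0.092, ω₁=0.423, θ₂=-0.054, ω₂=0.127
apply F[10]=-4.453 → step 11: x=-0.029, v=-0.474, θ₁=-0.084, ω₁=0.441, θ₂=-0.052, ω₂=0.143
apply F[11]=-3.533 → step 12: x=-0.038, v=-0.501, θ₁=-0.075, ω₁=0.448, θ₂=-0.049, ω₂=0.157
apply F[12]=-2.727 → step 13: x=-0.049, v=-0.519, θ₁=-0.066, ω₁=0.445, θ₂=-0.045, ω₂=0.168
apply F[13]=-2.029 → step 14: x=-0.059, v=-0.531, θ₁=-0.057, ω₁=0.434, θ₂=-0.042, ω₂=0.176
apply F[14]=-1.427 → step 15: x=-0.070, v=-0.537, θ₁=-0.049, ω₁=0.419, θ₂=-0.038, ω₂=0.182
apply F[15]=-0.908 → step 16: x=-0.081, v=-0.539, θ₁=-0.041, ω₁=0.401, θ₂=-0.035, ω₂=0.186
apply F[16]=-0.459 → step 17: x=-0.091, v=-0.537, θ₁=-0.033, ω₁=0.380, θ₂=-0.031, ω₂=0.187
apply F[17]=-0.068 → step 18: x=-0.102, v=-0.532, θ₁=-0.025, ω₁=0.357, θ₂=-0.027, ω₂=0.188
apply F[18]=+0.272 → step 19: x=-0.113, v=-0.525, θ₁=-0.018, ω₁=0.334, θ₂=-0.023, ω₂=0.186
apply F[19]=+0.568 → step 20: x=-0.123, v=-0.515, θ₁=-0.012, ω₁=0.311, θ₂=-0.020, ω₂=0.183
apply F[20]=+0.826 → step 21: x=-0.133, v=-0.503, θ₁=-0.006, ω₁=0.288, θ₂=-0.016, ω₂=0.179
apply F[21]=+1.049 → step 22: x=-0.143, v=-0.490, θ₁=-0.001, ω₁=0.265, θ₂=-0.012, ω₂=0.174
apply F[22]=+1.242 → step 23: x=-0.153, v=-0.476, θ₁=0.005, ω₁=0.242, θ₂=-0.009, ω₂=0.168
apply F[23]=+1.407 → step 24: x=-0.162, v=-0.460, θ₁=0.009, ω₁=0.221, θ₂=-0.006, ω₂=0.161
apply F[24]=+1.547 → step 25: x=-0.171, v=-0.444, θ₁=0.013, ω₁=0.200, θ₂=-0.003, ω₂=0.154
max |θ₂| = 0.061 ≤ 0.161 over all 26 states.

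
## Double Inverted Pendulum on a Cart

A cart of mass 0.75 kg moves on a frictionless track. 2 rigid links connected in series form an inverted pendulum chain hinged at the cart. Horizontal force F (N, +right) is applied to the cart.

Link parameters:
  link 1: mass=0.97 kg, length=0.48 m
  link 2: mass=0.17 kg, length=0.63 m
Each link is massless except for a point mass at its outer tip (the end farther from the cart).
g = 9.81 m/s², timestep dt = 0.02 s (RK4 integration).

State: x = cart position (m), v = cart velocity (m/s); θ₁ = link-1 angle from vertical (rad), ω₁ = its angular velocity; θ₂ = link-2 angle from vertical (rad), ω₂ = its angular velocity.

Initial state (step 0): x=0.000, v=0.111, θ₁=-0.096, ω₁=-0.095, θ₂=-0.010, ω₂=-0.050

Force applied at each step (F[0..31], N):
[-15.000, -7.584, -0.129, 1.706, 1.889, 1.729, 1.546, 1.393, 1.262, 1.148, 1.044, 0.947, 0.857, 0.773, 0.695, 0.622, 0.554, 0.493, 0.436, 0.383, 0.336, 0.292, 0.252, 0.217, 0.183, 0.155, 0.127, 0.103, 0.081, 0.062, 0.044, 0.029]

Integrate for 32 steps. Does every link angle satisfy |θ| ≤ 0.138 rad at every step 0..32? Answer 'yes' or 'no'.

Answer: yes

Derivation:
apply F[0]=-15.000 → step 1: x=-0.001, v=-0.256, θ₁=-0.091, ω₁=0.621, θ₂=-0.011, ω₂=-0.014
apply F[1]=-7.584 → step 2: x=-0.008, v=-0.433, θ₁=-0.075, ω₁=0.948, θ₂=-0.011, ω₂=0.014
apply F[2]=-0.129 → step 3: x=-0.017, v=-0.417, θ₁=-0.057, ω₁=0.885, θ₂=-0.010, ω₂=0.033
apply F[3]=+1.706 → step 4: x=-0.025, v=-0.358, θ₁=-0.041, ω₁=0.740, θ₂=-0.009, ω₂=0.046
apply F[4]=+1.889 → step 5: x=-0.031, v=-0.298, θ₁=-0.027, ω₁=0.599, θ₂=-0.008, ω₂=0.055
apply F[5]=+1.729 → step 6: x=-0.037, v=-0.246, θ₁=-0.016, ω₁=0.480, θ₂=-0.007, ω₂=0.060
apply F[6]=+1.546 → step 7: x=-0.041, v=-0.201, θ₁=-0.008, ω₁=0.382, θ₂=-0.006, ω₂=0.062
apply F[7]=+1.393 → step 8: x=-0.045, v=-0.162, θ₁=-0.001, ω₁=0.300, θ₂=-0.005, ω₂=0.062
apply F[8]=+1.262 → step 9: x=-0.048, v=-0.129, θ₁=0.004, ω₁=0.232, θ₂=-0.003, ω₂=0.060
apply F[9]=+1.148 → step 10: x=-0.050, v=-0.101, θ₁=0.008, ω₁=0.175, θ₂=-0.002, ω₂=0.056
apply F[10]=+1.044 → step 11: x=-0.052, v=-0.076, θ₁=0.011, ω₁=0.128, θ₂=-0.001, ω₂=0.052
apply F[11]=+0.947 → step 12: x=-0.053, v=-0.054, θ₁=0.014, ω₁=0.090, θ₂=-0.000, ω₂=0.047
apply F[12]=+0.857 → step 13: x=-0.054, v=-0.036, θ₁=0.015, ω₁=0.058, θ₂=0.001, ω₂=0.042
apply F[13]=+0.773 → step 14: x=-0.054, v=-0.020, θ₁=0.016, ω₁=0.032, θ₂=0.001, ω₂=0.036
apply F[14]=+0.695 → step 15: x=-0.055, v=-0.006, θ₁=0.016, ω₁=0.011, θ₂=0.002, ω₂=0.031
apply F[15]=+0.622 → step 16: x=-0.055, v=0.006, θ₁=0.016, ω₁=-0.006, θ₂=0.003, ω₂=0.026
apply F[16]=+0.554 → step 17: x=-0.054, v=0.016, θ₁=0.016, ω₁=-0.019, θ₂=0.003, ω₂=0.021
apply F[17]=+0.493 → step 18: x=-0.054, v=0.024, θ₁=0.016, ω₁=-0.029, θ₂=0.004, ω₂=0.017
apply F[18]=+0.436 → step 19: x=-0.053, v=0.031, θ₁=0.015, ω₁=-0.036, θ₂=0.004, ω₂=0.012
apply F[19]=+0.383 → step 20: x=-0.053, v=0.037, θ₁=0.014, ω₁=-0.042, θ₂=0.004, ω₂=0.008
apply F[20]=+0.336 → step 21: x=-0.052, v=0.042, θ₁=0.013, ω₁=-0.046, θ₂=0.004, ω₂=0.005
apply F[21]=+0.292 → step 22: x=-0.051, v=0.046, θ₁=0.012, ω₁=-0.048, θ₂=0.004, ω₂=0.002
apply F[22]=+0.252 → step 23: x=-0.050, v=0.049, θ₁=0.011, ω₁=-0.049, θ₂=0.004, ω₂=-0.001
apply F[23]=+0.217 → step 24: x=-0.049, v=0.052, θ₁=0.010, ω₁=-0.049, θ₂=0.004, ω₂=-0.004
apply F[24]=+0.183 → step 25: x=-0.048, v=0.053, θ₁=0.009, ω₁=-0.049, θ₂=0.004, ω₂=-0.006
apply F[25]=+0.155 → step 26: x=-0.047, v=0.055, θ₁=0.009, ω₁=-0.048, θ₂=0.004, ω₂=-0.008
apply F[26]=+0.127 → step 27: x=-0.046, v=0.056, θ₁=0.008, ω₁=-0.046, θ₂=0.004, ω₂=-0.009
apply F[27]=+0.103 → step 28: x=-0.045, v=0.057, θ₁=0.007, ω₁=-0.045, θ₂=0.004, ω₂=-0.010
apply F[28]=+0.081 → step 29: x=-0.044, v=0.057, θ₁=0.006, ω₁=-0.043, θ₂=0.003, ω₂=-0.011
apply F[29]=+0.062 → step 30: x=-0.043, v=0.057, θ₁=0.005, ω₁=-0.040, θ₂=0.003, ω₂=-0.012
apply F[30]=+0.044 → step 31: x=-0.041, v=0.057, θ₁=0.004, ω₁=-0.038, θ₂=0.003, ω₂=-0.013
apply F[31]=+0.029 → step 32: x=-0.040, v=0.056, θ₁=0.003, ω₁=-0.036, θ₂=0.003, ω₂=-0.013
Max |angle| over trajectory = 0.096 rad; bound = 0.138 → within bound.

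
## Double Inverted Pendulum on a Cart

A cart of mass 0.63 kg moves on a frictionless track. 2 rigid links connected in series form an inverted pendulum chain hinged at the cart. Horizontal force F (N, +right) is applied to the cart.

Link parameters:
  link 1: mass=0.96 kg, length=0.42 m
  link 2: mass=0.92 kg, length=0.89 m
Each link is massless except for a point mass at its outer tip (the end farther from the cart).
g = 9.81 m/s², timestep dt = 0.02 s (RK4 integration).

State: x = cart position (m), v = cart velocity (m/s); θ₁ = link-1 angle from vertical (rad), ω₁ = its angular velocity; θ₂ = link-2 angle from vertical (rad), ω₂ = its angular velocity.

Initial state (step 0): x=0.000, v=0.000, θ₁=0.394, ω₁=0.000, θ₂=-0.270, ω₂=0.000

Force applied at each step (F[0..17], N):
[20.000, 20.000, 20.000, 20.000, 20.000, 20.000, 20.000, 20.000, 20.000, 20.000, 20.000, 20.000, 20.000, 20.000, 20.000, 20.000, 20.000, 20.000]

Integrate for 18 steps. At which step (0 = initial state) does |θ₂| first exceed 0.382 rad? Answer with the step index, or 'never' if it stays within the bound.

Answer: 7

Derivation:
apply F[0]=+20.000 → step 1: x=0.004, v=0.366, θ₁=0.390, ω₁=-0.367, θ₂=-0.273, ω₂=-0.319
apply F[1]=+20.000 → step 2: x=0.015, v=0.740, θ₁=0.379, ω₁=-0.760, θ₂=-0.283, ω₂=-0.635
apply F[2]=+20.000 → step 3: x=0.033, v=1.128, θ₁=0.360, ω₁=-1.208, θ₂=-0.299, ω₂=-0.943
apply F[3]=+20.000 → step 4: x=0.060, v=1.540, θ₁=0.330, ω₁=-1.747, θ₂=-0.320, ω₂=-1.237
apply F[4]=+20.000 → step 5: x=0.095, v=1.989, θ₁=0.289, ω₁=-2.422, θ₂=-0.348, ω₂=-1.507
apply F[5]=+20.000 → step 6: x=0.140, v=2.489, θ₁=0.232, ω₁=-3.294, θ₂=-0.380, ω₂=-1.731
apply F[6]=+20.000 → step 7: x=0.195, v=3.054, θ₁=0.155, ω₁=-4.436, θ₂=-0.417, ω₂=-1.877
apply F[7]=+20.000 → step 8: x=0.262, v=3.683, θ₁=0.052, ω₁=-5.904, θ₂=-0.455, ω₂=-1.888
apply F[8]=+20.000 → step 9: x=0.342, v=4.303, θ₁=-0.082, ω₁=-7.581, θ₂=-0.491, ω₂=-1.710
apply F[9]=+20.000 → step 10: x=0.433, v=4.721, θ₁=-0.249, ω₁=-8.963, θ₂=-0.522, ω₂=-1.397
apply F[10]=+20.000 → step 11: x=0.529, v=4.798, θ₁=-0.435, ω₁=-9.539, θ₂=-0.547, ω₂=-1.162
apply F[11]=+20.000 → step 12: x=0.624, v=4.642, θ₁=-0.626, ω₁=-9.495, θ₂=-0.570, ω₂=-1.127
apply F[12]=+20.000 → step 13: x=0.714, v=4.411, θ₁=-0.814, ω₁=-9.251, θ₂=-0.593, ω₂=-1.260
apply F[13]=+20.000 → step 14: x=0.800, v=4.170, θ₁=-0.996, ω₁=-9.015, θ₂=-0.621, ω₂=-1.500
apply F[14]=+20.000 → step 15: x=0.881, v=3.934, θ₁=-1.175, ω₁=-8.847, θ₂=-0.654, ω₂=-1.815
apply F[15]=+20.000 → step 16: x=0.957, v=3.700, θ₁=-1.351, ω₁=-8.755, θ₂=-0.694, ω₂=-2.189
apply F[16]=+20.000 → step 17: x=1.029, v=3.463, θ₁=-1.526, ω₁=-8.731, θ₂=-0.742, ω₂=-2.617
apply F[17]=+20.000 → step 18: x=1.096, v=3.218, θ₁=-1.700, ω₁=-8.761, θ₂=-0.799, ω₂=-3.102
|θ₂| = 0.417 > 0.382 first at step 7.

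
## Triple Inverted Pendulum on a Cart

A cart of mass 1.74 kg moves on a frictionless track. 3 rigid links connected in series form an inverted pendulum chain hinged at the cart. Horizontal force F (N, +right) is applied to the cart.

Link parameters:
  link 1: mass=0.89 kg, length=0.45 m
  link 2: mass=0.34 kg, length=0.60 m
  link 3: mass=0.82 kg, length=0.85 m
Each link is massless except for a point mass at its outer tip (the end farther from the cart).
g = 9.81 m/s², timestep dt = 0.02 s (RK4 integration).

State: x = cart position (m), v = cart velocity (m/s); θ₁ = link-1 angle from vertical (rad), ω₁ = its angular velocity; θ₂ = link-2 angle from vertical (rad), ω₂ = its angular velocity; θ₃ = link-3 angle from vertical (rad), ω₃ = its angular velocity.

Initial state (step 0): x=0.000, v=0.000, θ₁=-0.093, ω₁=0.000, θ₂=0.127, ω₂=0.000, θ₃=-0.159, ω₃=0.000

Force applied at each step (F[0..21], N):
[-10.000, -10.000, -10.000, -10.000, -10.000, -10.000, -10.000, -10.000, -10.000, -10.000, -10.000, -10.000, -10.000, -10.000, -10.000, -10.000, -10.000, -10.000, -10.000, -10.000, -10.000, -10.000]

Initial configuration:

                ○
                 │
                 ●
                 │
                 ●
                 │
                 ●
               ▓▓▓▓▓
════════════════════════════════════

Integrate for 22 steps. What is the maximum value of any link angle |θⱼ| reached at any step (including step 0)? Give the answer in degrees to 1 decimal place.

apply F[0]=-10.000 → step 1: x=-0.001, v=-0.096, θ₁=-0.092, ω₁=0.071, θ₂=0.130, ω₂=0.321, θ₃=-0.161, ω₃=-0.180
apply F[1]=-10.000 → step 2: x=-0.004, v=-0.192, θ₁=-0.090, ω₁=0.145, θ₂=0.140, ω₂=0.642, θ₃=-0.166, ω₃=-0.361
apply F[2]=-10.000 → step 3: x=-0.009, v=-0.290, θ₁=-0.086, ω₁=0.225, θ₂=0.156, ω₂=0.962, θ₃=-0.175, ω₃=-0.541
apply F[3]=-10.000 → step 4: x=-0.015, v=-0.389, θ₁=-0.081, ω₁=0.315, θ₂=0.178, ω₂=1.279, θ₃=-0.188, ω₃=-0.719
apply F[4]=-10.000 → step 5: x=-0.024, v=-0.490, θ₁=-0.074, ω₁=0.418, θ₂=0.207, ω₂=1.586, θ₃=-0.204, ω₃=-0.891
apply F[5]=-10.000 → step 6: x=-0.035, v=-0.594, θ₁=-0.064, ω₁=0.538, θ₂=0.242, ω₂=1.878, θ₃=-0.223, ω₃=-1.051
apply F[6]=-10.000 → step 7: x=-0.048, v=-0.700, θ₁=-0.052, ω₁=0.680, θ₂=0.282, ω₂=2.146, θ₃=-0.246, ω₃=-1.195
apply F[7]=-10.000 → step 8: x=-0.063, v=-0.809, θ₁=-0.037, ω₁=0.845, θ₂=0.327, ω₂=2.385, θ₃=-0.271, ω₃=-1.319
apply F[8]=-10.000 → step 9: x=-0.080, v=-0.920, θ₁=-0.018, ω₁=1.035, θ₂=0.377, ω₂=2.592, θ₃=-0.298, ω₃=-1.418
apply F[9]=-10.000 → step 10: x=-0.100, v=-1.034, θ₁=0.005, ω₁=1.253, θ₂=0.431, ω₂=2.767, θ₃=-0.328, ω₃=-1.494
apply F[10]=-10.000 → step 11: x=-0.122, v=-1.151, θ₁=0.032, ω₁=1.498, θ₂=0.488, ω₂=2.910, θ₃=-0.358, ω₃=-1.545
apply F[11]=-10.000 → step 12: x=-0.146, v=-1.270, θ₁=0.065, ω₁=1.772, θ₂=0.547, ω₂=3.023, θ₃=-0.389, ω₃=-1.572
apply F[12]=-10.000 → step 13: x=-0.173, v=-1.392, θ₁=0.103, ω₁=2.076, θ₂=0.608, ω₂=3.106, θ₃=-0.421, ω₃=-1.577
apply F[13]=-10.000 → step 14: x=-0.202, v=-1.515, θ₁=0.148, ω₁=2.408, θ₂=0.671, ω₂=3.160, θ₃=-0.452, ω₃=-1.560
apply F[14]=-10.000 → step 15: x=-0.233, v=-1.639, θ₁=0.200, ω₁=2.769, θ₂=0.735, ω₂=3.185, θ₃=-0.483, ω₃=-1.521
apply F[15]=-10.000 → step 16: x=-0.267, v=-1.761, θ₁=0.259, ω₁=3.158, θ₂=0.798, ω₂=3.180, θ₃=-0.513, ω₃=-1.459
apply F[16]=-10.000 → step 17: x=-0.304, v=-1.880, θ₁=0.326, ω₁=3.569, θ₂=0.862, ω₂=3.146, θ₃=-0.541, ω₃=-1.372
apply F[17]=-10.000 → step 18: x=-0.342, v=-1.992, θ₁=0.402, ω₁=3.997, θ₂=0.924, ω₂=3.083, θ₃=-0.568, ω₃=-1.258
apply F[18]=-10.000 → step 19: x=-0.383, v=-2.092, θ₁=0.486, ω₁=4.437, θ₂=0.985, ω₂=2.995, θ₃=-0.591, ω₃=-1.113
apply F[19]=-10.000 → step 20: x=-0.426, v=-2.175, θ₁=0.579, ω₁=4.878, θ₂=1.044, ω₂=2.890, θ₃=-0.612, ω₃=-0.935
apply F[20]=-10.000 → step 21: x=-0.470, v=-2.237, θ₁=0.681, ω₁=5.313, θ₂=1.100, ω₂=2.777, θ₃=-0.629, ω₃=-0.718
apply F[21]=-10.000 → step 22: x=-0.515, v=-2.272, θ₁=0.792, ω₁=5.736, θ₂=1.155, ω₂=2.673, θ₃=-0.640, ω₃=-0.461
Max |angle| over trajectory = 1.155 rad = 66.2°.

Answer: 66.2°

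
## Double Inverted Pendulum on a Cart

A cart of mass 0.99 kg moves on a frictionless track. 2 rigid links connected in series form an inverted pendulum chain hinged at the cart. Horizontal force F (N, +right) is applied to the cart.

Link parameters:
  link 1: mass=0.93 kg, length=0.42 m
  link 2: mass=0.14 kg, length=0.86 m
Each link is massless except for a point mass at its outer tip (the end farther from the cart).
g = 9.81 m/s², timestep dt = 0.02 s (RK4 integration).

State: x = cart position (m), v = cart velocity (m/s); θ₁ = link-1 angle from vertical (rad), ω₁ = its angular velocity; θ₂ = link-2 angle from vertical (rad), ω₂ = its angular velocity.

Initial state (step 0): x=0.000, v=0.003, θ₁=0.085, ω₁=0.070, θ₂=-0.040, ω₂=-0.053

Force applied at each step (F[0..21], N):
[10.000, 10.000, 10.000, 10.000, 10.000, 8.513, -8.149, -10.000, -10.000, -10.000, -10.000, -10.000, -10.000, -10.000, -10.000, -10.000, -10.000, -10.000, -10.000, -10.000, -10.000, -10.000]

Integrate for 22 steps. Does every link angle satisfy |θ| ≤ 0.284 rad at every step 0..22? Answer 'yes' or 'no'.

apply F[0]=+10.000 → step 1: x=0.002, v=0.186, θ₁=0.083, ω₁=-0.315, θ₂=-0.041, ω₂=-0.088
apply F[1]=+10.000 → step 2: x=0.007, v=0.370, θ₁=0.072, ω₁=-0.708, θ₂=-0.044, ω₂=-0.121
apply F[2]=+10.000 → step 3: x=0.017, v=0.559, θ₁=0.054, ω₁=-1.117, θ₂=-0.046, ω₂=-0.151
apply F[3]=+10.000 → step 4: x=0.030, v=0.752, θ₁=0.027, ω₁=-1.552, θ₂=-0.049, ω₂=-0.173
apply F[4]=+10.000 → step 5: x=0.047, v=0.952, θ₁=-0.008, ω₁=-2.020, θ₂=-0.053, ω₂=-0.187
apply F[5]=+8.513 → step 6: x=0.068, v=1.129, θ₁=-0.053, ω₁=-2.453, θ₂=-0.057, ω₂=-0.192
apply F[6]=-8.149 → step 7: x=0.089, v=0.978, θ₁=-0.099, ω₁=-2.131, θ₂=-0.061, ω₂=-0.189
apply F[7]=-10.000 → step 8: x=0.106, v=0.799, θ₁=-0.138, ω₁=-1.768, θ₂=-0.064, ω₂=-0.175
apply F[8]=-10.000 → step 9: x=0.121, v=0.630, θ₁=-0.170, ω₁=-1.448, θ₂=-0.068, ω₂=-0.151
apply F[9]=-10.000 → step 10: x=0.132, v=0.469, θ₁=-0.196, ω₁=-1.164, θ₂=-0.070, ω₂=-0.120
apply F[10]=-10.000 → step 11: x=0.140, v=0.314, θ₁=-0.216, ω₁=-0.910, θ₂=-0.072, ω₂=-0.081
apply F[11]=-10.000 → step 12: x=0.144, v=0.165, θ₁=-0.232, ω₁=-0.679, θ₂=-0.074, ω₂=-0.037
apply F[12]=-10.000 → step 13: x=0.146, v=0.019, θ₁=-0.244, ω₁=-0.465, θ₂=-0.074, ω₂=0.011
apply F[13]=-10.000 → step 14: x=0.145, v=-0.124, θ₁=-0.251, ω₁=-0.263, θ₂=-0.073, ω₂=0.063
apply F[14]=-10.000 → step 15: x=0.141, v=-0.265, θ₁=-0.254, ω₁=-0.068, θ₂=-0.071, ω₂=0.117
apply F[15]=-10.000 → step 16: x=0.135, v=-0.406, θ₁=-0.254, ω₁=0.125, θ₂=-0.068, ω₂=0.172
apply F[16]=-10.000 → step 17: x=0.125, v=-0.548, θ₁=-0.249, ω₁=0.321, θ₂=-0.064, ω₂=0.227
apply F[17]=-10.000 → step 18: x=0.113, v=-0.692, θ₁=-0.241, ω₁=0.526, θ₂=-0.059, ω₂=0.281
apply F[18]=-10.000 → step 19: x=0.097, v=-0.838, θ₁=-0.228, ω₁=0.743, θ₂=-0.053, ω₂=0.333
apply F[19]=-10.000 → step 20: x=0.079, v=-0.989, θ₁=-0.211, ω₁=0.979, θ₂=-0.046, ω₂=0.383
apply F[20]=-10.000 → step 21: x=0.058, v=-1.146, θ₁=-0.189, ω₁=1.239, θ₂=-0.038, ω₂=0.427
apply F[21]=-10.000 → step 22: x=0.033, v=-1.309, θ₁=-0.161, ω₁=1.531, θ₂=-0.029, ω₂=0.466
Max |angle| over trajectory = 0.254 rad; bound = 0.284 → within bound.

Answer: yes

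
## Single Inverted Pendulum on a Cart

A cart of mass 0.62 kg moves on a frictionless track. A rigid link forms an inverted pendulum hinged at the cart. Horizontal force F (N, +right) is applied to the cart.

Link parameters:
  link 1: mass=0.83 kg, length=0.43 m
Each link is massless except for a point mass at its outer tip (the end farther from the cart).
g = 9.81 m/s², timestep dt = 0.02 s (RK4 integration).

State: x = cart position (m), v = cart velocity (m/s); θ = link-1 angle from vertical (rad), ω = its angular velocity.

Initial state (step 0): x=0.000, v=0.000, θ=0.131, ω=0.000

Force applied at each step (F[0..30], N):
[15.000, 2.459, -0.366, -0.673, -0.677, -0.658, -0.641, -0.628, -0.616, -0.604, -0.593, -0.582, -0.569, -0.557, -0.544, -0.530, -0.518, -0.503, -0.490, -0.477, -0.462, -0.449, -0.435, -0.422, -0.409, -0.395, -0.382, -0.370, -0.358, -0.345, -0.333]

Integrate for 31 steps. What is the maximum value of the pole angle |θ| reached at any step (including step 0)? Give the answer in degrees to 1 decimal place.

Answer: 7.5°

Derivation:
apply F[0]=+15.000 → step 1: x=0.004, v=0.441, θ=0.121, ω=-0.960
apply F[1]=+2.459 → step 2: x=0.014, v=0.492, θ=0.102, ω=-1.026
apply F[2]=-0.366 → step 3: x=0.023, v=0.458, θ=0.082, ω=-0.905
apply F[3]=-0.673 → step 4: x=0.032, v=0.418, θ=0.066, ω=-0.778
apply F[4]=-0.677 → step 5: x=0.040, v=0.381, θ=0.051, ω=-0.667
apply F[5]=-0.658 → step 6: x=0.047, v=0.348, θ=0.039, ω=-0.571
apply F[6]=-0.641 → step 7: x=0.054, v=0.319, θ=0.028, ω=-0.488
apply F[7]=-0.628 → step 8: x=0.060, v=0.293, θ=0.019, ω=-0.416
apply F[8]=-0.616 → step 9: x=0.066, v=0.269, θ=0.011, ω=-0.353
apply F[9]=-0.604 → step 10: x=0.071, v=0.247, θ=0.005, ω=-0.299
apply F[10]=-0.593 → step 11: x=0.076, v=0.228, θ=-0.001, ω=-0.253
apply F[11]=-0.582 → step 12: x=0.080, v=0.210, θ=-0.005, ω=-0.212
apply F[12]=-0.569 → step 13: x=0.084, v=0.193, θ=-0.009, ω=-0.177
apply F[13]=-0.557 → step 14: x=0.088, v=0.178, θ=-0.012, ω=-0.147
apply F[14]=-0.544 → step 15: x=0.091, v=0.164, θ=-0.015, ω=-0.120
apply F[15]=-0.530 → step 16: x=0.094, v=0.151, θ=-0.017, ω=-0.098
apply F[16]=-0.518 → step 17: x=0.097, v=0.139, θ=-0.019, ω=-0.078
apply F[17]=-0.503 → step 18: x=0.100, v=0.128, θ=-0.020, ω=-0.062
apply F[18]=-0.490 → step 19: x=0.102, v=0.118, θ=-0.021, ω=-0.047
apply F[19]=-0.477 → step 20: x=0.105, v=0.108, θ=-0.022, ω=-0.035
apply F[20]=-0.462 → step 21: x=0.107, v=0.099, θ=-0.023, ω=-0.024
apply F[21]=-0.449 → step 22: x=0.109, v=0.091, θ=-0.023, ω=-0.015
apply F[22]=-0.435 → step 23: x=0.110, v=0.083, θ=-0.023, ω=-0.007
apply F[23]=-0.422 → step 24: x=0.112, v=0.075, θ=-0.023, ω=-0.000
apply F[24]=-0.409 → step 25: x=0.113, v=0.068, θ=-0.023, ω=0.005
apply F[25]=-0.395 → step 26: x=0.115, v=0.062, θ=-0.023, ω=0.010
apply F[26]=-0.382 → step 27: x=0.116, v=0.056, θ=-0.023, ω=0.014
apply F[27]=-0.370 → step 28: x=0.117, v=0.050, θ=-0.023, ω=0.017
apply F[28]=-0.358 → step 29: x=0.118, v=0.044, θ=-0.022, ω=0.020
apply F[29]=-0.345 → step 30: x=0.119, v=0.039, θ=-0.022, ω=0.022
apply F[30]=-0.333 → step 31: x=0.119, v=0.034, θ=-0.021, ω=0.024
Max |angle| over trajectory = 0.131 rad = 7.5°.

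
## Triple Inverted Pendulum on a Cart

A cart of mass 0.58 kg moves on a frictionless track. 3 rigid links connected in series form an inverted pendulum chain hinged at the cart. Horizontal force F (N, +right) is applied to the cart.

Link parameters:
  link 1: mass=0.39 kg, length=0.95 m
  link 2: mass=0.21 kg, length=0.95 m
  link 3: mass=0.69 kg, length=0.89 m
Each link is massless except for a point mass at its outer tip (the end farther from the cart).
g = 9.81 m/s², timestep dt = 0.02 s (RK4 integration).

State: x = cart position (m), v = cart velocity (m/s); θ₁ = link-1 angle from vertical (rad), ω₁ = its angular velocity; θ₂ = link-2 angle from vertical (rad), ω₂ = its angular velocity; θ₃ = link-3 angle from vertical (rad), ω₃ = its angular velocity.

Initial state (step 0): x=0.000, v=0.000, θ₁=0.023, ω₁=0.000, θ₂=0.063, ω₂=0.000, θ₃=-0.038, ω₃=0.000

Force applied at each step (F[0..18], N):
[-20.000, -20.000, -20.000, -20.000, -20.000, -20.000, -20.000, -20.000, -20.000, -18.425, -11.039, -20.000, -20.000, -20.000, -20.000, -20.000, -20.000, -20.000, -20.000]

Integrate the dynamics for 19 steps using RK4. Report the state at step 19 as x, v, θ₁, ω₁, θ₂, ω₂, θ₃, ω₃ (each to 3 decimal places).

apply F[0]=-20.000 → step 1: x=-0.007, v=-0.699, θ₁=0.030, ω₁=0.726, θ₂=0.064, ω₂=0.081, θ₃=-0.039, ω₃=-0.082
apply F[1]=-20.000 → step 2: x=-0.028, v=-1.401, θ₁=0.052, ω₁=1.463, θ₂=0.066, ω₂=0.144, θ₃=-0.041, ω₃=-0.152
apply F[2]=-20.000 → step 3: x=-0.063, v=-2.103, θ₁=0.089, ω₁=2.214, θ₂=0.069, ω₂=0.173, θ₃=-0.045, ω₃=-0.193
apply F[3]=-20.000 → step 4: x=-0.112, v=-2.788, θ₁=0.141, ω₁=2.953, θ₂=0.073, ω₂=0.172, θ₃=-0.049, ω₃=-0.187
apply F[4]=-20.000 → step 5: x=-0.174, v=-3.432, θ₁=0.207, ω₁=3.626, θ₂=0.076, ω₂=0.164, θ₃=-0.052, ω₃=-0.117
apply F[5]=-20.000 → step 6: x=-0.249, v=-4.003, θ₁=0.285, ω₁=4.174, θ₂=0.080, ω₂=0.197, θ₃=-0.053, ω₃=0.015
apply F[6]=-20.000 → step 7: x=-0.334, v=-4.488, θ₁=0.372, ω₁=4.562, θ₂=0.085, ω₂=0.316, θ₃=-0.051, ω₃=0.190
apply F[7]=-20.000 → step 8: x=-0.428, v=-4.891, θ₁=0.466, ω₁=4.801, θ₂=0.093, ω₂=0.535, θ₃=-0.045, ω₃=0.384
apply F[8]=-20.000 → step 9: x=-0.529, v=-5.229, θ₁=0.564, ω₁=4.927, θ₂=0.107, ω₂=0.846, θ₃=-0.036, ω₃=0.580
apply F[9]=-18.425 → step 10: x=-0.636, v=-5.483, θ₁=0.663, ω₁=4.958, θ₂=0.127, ω₂=1.209, θ₃=-0.022, ω₃=0.765
apply F[10]=-11.039 → step 11: x=-0.747, v=-5.544, θ₁=0.761, ω₁=4.886, θ₂=0.154, ω₂=1.520, θ₃=-0.005, ω₃=0.908
apply F[11]=-20.000 → step 12: x=-0.860, v=-5.779, θ₁=0.859, ω₁=4.856, θ₂=0.189, ω₂=1.967, θ₃=0.015, ω₃=1.101
apply F[12]=-20.000 → step 13: x=-0.978, v=-5.990, θ₁=0.955, ω₁=4.789, θ₂=0.233, ω₂=2.428, θ₃=0.039, ω₃=1.309
apply F[13]=-20.000 → step 14: x=-1.099, v=-6.180, θ₁=1.050, ω₁=4.684, θ₂=0.286, ω₂=2.886, θ₃=0.067, ω₃=1.541
apply F[14]=-20.000 → step 15: x=-1.225, v=-6.354, θ₁=1.142, ω₁=4.542, θ₂=0.349, ω₂=3.329, θ₃=0.101, ω₃=1.808
apply F[15]=-20.000 → step 16: x=-1.353, v=-6.514, θ₁=1.231, ω₁=4.361, θ₂=0.419, ω₂=3.742, θ₃=0.140, ω₃=2.120
apply F[16]=-20.000 → step 17: x=-1.485, v=-6.662, θ₁=1.316, ω₁=4.140, θ₂=0.498, ω₂=4.113, θ₃=0.186, ω₃=2.488
apply F[17]=-20.000 → step 18: x=-1.620, v=-6.800, θ₁=1.397, ω₁=3.880, θ₂=0.583, ω₂=4.430, θ₃=0.240, ω₃=2.921
apply F[18]=-20.000 → step 19: x=-1.757, v=-6.929, θ₁=1.471, ω₁=3.580, θ₂=0.675, ω₂=4.680, θ₃=0.303, ω₃=3.424

Answer: x=-1.757, v=-6.929, θ₁=1.471, ω₁=3.580, θ₂=0.675, ω₂=4.680, θ₃=0.303, ω₃=3.424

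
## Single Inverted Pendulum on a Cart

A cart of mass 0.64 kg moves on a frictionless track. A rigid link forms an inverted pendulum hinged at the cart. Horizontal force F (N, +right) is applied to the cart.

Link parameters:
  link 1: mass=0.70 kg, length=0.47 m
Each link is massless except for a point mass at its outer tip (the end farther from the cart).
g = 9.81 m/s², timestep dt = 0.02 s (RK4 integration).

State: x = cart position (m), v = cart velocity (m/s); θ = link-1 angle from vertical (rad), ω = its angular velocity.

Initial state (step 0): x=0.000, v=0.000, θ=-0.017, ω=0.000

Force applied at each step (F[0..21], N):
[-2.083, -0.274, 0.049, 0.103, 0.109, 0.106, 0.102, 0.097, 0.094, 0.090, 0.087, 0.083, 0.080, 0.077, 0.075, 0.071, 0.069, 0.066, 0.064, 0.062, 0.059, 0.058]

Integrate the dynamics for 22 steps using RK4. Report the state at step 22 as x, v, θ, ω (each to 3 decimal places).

apply F[0]=-2.083 → step 1: x=-0.001, v=-0.062, θ=-0.016, ω=0.124
apply F[1]=-0.274 → step 2: x=-0.002, v=-0.067, θ=-0.013, ω=0.129
apply F[2]=+0.049 → step 3: x=-0.003, v=-0.063, θ=-0.011, ω=0.116
apply F[3]=+0.103 → step 4: x=-0.004, v=-0.058, θ=-0.009, ω=0.100
apply F[4]=+0.109 → step 5: x=-0.006, v=-0.053, θ=-0.007, ω=0.087
apply F[5]=+0.106 → step 6: x=-0.007, v=-0.048, θ=-0.005, ω=0.074
apply F[6]=+0.102 → step 7: x=-0.007, v=-0.044, θ=-0.004, ω=0.064
apply F[7]=+0.097 → step 8: x=-0.008, v=-0.040, θ=-0.003, ω=0.054
apply F[8]=+0.094 → step 9: x=-0.009, v=-0.037, θ=-0.002, ω=0.046
apply F[9]=+0.090 → step 10: x=-0.010, v=-0.034, θ=-0.001, ω=0.039
apply F[10]=+0.087 → step 11: x=-0.010, v=-0.031, θ=-0.000, ω=0.033
apply F[11]=+0.083 → step 12: x=-0.011, v=-0.028, θ=0.001, ω=0.028
apply F[12]=+0.080 → step 13: x=-0.012, v=-0.026, θ=0.001, ω=0.023
apply F[13]=+0.077 → step 14: x=-0.012, v=-0.024, θ=0.002, ω=0.019
apply F[14]=+0.075 → step 15: x=-0.012, v=-0.022, θ=0.002, ω=0.016
apply F[15]=+0.071 → step 16: x=-0.013, v=-0.020, θ=0.002, ω=0.013
apply F[16]=+0.069 → step 17: x=-0.013, v=-0.018, θ=0.002, ω=0.010
apply F[17]=+0.066 → step 18: x=-0.014, v=-0.017, θ=0.003, ω=0.008
apply F[18]=+0.064 → step 19: x=-0.014, v=-0.016, θ=0.003, ω=0.006
apply F[19]=+0.062 → step 20: x=-0.014, v=-0.014, θ=0.003, ω=0.005
apply F[20]=+0.059 → step 21: x=-0.015, v=-0.013, θ=0.003, ω=0.003
apply F[21]=+0.058 → step 22: x=-0.015, v=-0.012, θ=0.003, ω=0.002

Answer: x=-0.015, v=-0.012, θ=0.003, ω=0.002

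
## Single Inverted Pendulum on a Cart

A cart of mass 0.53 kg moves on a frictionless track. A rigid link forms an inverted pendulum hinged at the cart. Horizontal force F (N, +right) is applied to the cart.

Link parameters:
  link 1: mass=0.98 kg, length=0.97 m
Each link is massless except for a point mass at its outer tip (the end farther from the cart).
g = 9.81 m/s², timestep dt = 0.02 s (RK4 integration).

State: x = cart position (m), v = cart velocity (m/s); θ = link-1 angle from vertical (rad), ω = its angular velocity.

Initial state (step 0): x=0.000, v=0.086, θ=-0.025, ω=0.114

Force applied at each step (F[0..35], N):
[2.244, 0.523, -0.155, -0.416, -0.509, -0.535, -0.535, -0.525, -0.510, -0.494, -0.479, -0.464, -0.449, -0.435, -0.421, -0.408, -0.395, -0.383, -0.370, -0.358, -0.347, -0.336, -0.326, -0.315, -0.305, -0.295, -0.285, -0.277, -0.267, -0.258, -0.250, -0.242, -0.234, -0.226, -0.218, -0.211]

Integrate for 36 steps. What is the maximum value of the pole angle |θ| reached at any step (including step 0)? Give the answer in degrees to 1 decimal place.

apply F[0]=+2.244 → step 1: x=0.003, v=0.179, θ=-0.024, ω=0.013
apply F[1]=+0.523 → step 2: x=0.007, v=0.208, θ=-0.024, ω=-0.021
apply F[2]=-0.155 → step 3: x=0.011, v=0.211, θ=-0.024, ω=-0.029
apply F[3]=-0.416 → step 4: x=0.015, v=0.204, θ=-0.025, ω=-0.027
apply F[4]=-0.509 → step 5: x=0.019, v=0.194, θ=-0.025, ω=-0.022
apply F[5]=-0.535 → step 6: x=0.023, v=0.183, θ=-0.026, ω=-0.015
apply F[6]=-0.535 → step 7: x=0.026, v=0.172, θ=-0.026, ω=-0.010
apply F[7]=-0.525 → step 8: x=0.029, v=0.162, θ=-0.026, ω=-0.004
apply F[8]=-0.510 → step 9: x=0.033, v=0.152, θ=-0.026, ω=0.001
apply F[9]=-0.494 → step 10: x=0.036, v=0.143, θ=-0.026, ω=0.005
apply F[10]=-0.479 → step 11: x=0.038, v=0.134, θ=-0.026, ω=0.008
apply F[11]=-0.464 → step 12: x=0.041, v=0.126, θ=-0.026, ω=0.011
apply F[12]=-0.449 → step 13: x=0.043, v=0.118, θ=-0.026, ω=0.014
apply F[13]=-0.435 → step 14: x=0.046, v=0.111, θ=-0.025, ω=0.016
apply F[14]=-0.421 → step 15: x=0.048, v=0.104, θ=-0.025, ω=0.018
apply F[15]=-0.408 → step 16: x=0.050, v=0.098, θ=-0.024, ω=0.020
apply F[16]=-0.395 → step 17: x=0.052, v=0.092, θ=-0.024, ω=0.021
apply F[17]=-0.383 → step 18: x=0.054, v=0.086, θ=-0.024, ω=0.023
apply F[18]=-0.370 → step 19: x=0.055, v=0.080, θ=-0.023, ω=0.023
apply F[19]=-0.358 → step 20: x=0.057, v=0.075, θ=-0.023, ω=0.024
apply F[20]=-0.347 → step 21: x=0.058, v=0.070, θ=-0.022, ω=0.025
apply F[21]=-0.336 → step 22: x=0.060, v=0.066, θ=-0.022, ω=0.025
apply F[22]=-0.326 → step 23: x=0.061, v=0.061, θ=-0.021, ω=0.026
apply F[23]=-0.315 → step 24: x=0.062, v=0.057, θ=-0.021, ω=0.026
apply F[24]=-0.305 → step 25: x=0.063, v=0.053, θ=-0.020, ω=0.026
apply F[25]=-0.295 → step 26: x=0.064, v=0.049, θ=-0.020, ω=0.026
apply F[26]=-0.285 → step 27: x=0.065, v=0.045, θ=-0.019, ω=0.026
apply F[27]=-0.277 → step 28: x=0.066, v=0.041, θ=-0.019, ω=0.026
apply F[28]=-0.267 → step 29: x=0.067, v=0.038, θ=-0.018, ω=0.025
apply F[29]=-0.258 → step 30: x=0.067, v=0.035, θ=-0.018, ω=0.025
apply F[30]=-0.250 → step 31: x=0.068, v=0.032, θ=-0.017, ω=0.025
apply F[31]=-0.242 → step 32: x=0.069, v=0.029, θ=-0.017, ω=0.025
apply F[32]=-0.234 → step 33: x=0.069, v=0.026, θ=-0.016, ω=0.024
apply F[33]=-0.226 → step 34: x=0.070, v=0.023, θ=-0.016, ω=0.024
apply F[34]=-0.218 → step 35: x=0.070, v=0.020, θ=-0.015, ω=0.024
apply F[35]=-0.211 → step 36: x=0.071, v=0.018, θ=-0.015, ω=0.023
Max |angle| over trajectory = 0.026 rad = 1.5°.

Answer: 1.5°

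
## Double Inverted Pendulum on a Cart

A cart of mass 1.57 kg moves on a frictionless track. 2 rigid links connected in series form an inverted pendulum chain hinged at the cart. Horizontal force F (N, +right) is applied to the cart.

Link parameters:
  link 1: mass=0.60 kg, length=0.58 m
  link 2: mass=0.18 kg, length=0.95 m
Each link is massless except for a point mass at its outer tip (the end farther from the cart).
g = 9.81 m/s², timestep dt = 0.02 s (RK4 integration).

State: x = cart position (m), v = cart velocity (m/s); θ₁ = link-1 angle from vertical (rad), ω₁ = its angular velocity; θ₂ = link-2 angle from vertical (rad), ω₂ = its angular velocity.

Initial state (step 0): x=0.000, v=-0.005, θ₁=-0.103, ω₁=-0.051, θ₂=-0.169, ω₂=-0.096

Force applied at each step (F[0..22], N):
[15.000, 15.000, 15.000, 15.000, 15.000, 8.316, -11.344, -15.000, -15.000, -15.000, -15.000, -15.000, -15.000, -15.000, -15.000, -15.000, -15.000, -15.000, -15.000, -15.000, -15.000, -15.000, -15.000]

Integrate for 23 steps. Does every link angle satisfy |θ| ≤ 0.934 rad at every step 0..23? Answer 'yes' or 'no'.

Answer: yes

Derivation:
apply F[0]=+15.000 → step 1: x=0.002, v=0.195, θ₁=-0.108, ω₁=-0.424, θ₂=-0.171, ω₂=-0.111
apply F[1]=+15.000 → step 2: x=0.008, v=0.396, θ₁=-0.120, ω₁=-0.800, θ₂=-0.173, ω₂=-0.125
apply F[2]=+15.000 → step 3: x=0.018, v=0.597, θ₁=-0.140, ω₁=-1.184, θ₂=-0.176, ω₂=-0.135
apply F[3]=+15.000 → step 4: x=0.032, v=0.798, θ₁=-0.167, ω₁=-1.577, θ₂=-0.179, ω₂=-0.140
apply F[4]=+15.000 → step 5: x=0.050, v=1.000, θ₁=-0.203, ω₁=-1.982, θ₂=-0.182, ω₂=-0.139
apply F[5]=+8.316 → step 6: x=0.071, v=1.119, θ₁=-0.245, ω₁=-2.258, θ₂=-0.184, ω₂=-0.133
apply F[6]=-11.344 → step 7: x=0.092, v=0.996, θ₁=-0.289, ω₁=-2.150, θ₂=-0.187, ω₂=-0.114
apply F[7]=-15.000 → step 8: x=0.110, v=0.833, θ₁=-0.331, ω₁=-1.998, θ₂=-0.189, ω₂=-0.083
apply F[8]=-15.000 → step 9: x=0.125, v=0.675, θ₁=-0.369, ω₁=-1.874, θ₂=-0.190, ω₂=-0.041
apply F[9]=-15.000 → step 10: x=0.137, v=0.521, θ₁=-0.406, ω₁=-1.776, θ₂=-0.190, ω₂=0.013
apply F[10]=-15.000 → step 11: x=0.146, v=0.371, θ₁=-0.441, ω₁=-1.703, θ₂=-0.189, ω₂=0.077
apply F[11]=-15.000 → step 12: x=0.152, v=0.225, θ₁=-0.474, ω₁=-1.653, θ₂=-0.187, ω₂=0.151
apply F[12]=-15.000 → step 13: x=0.155, v=0.082, θ₁=-0.507, ω₁=-1.625, θ₂=-0.183, ω₂=0.235
apply F[13]=-15.000 → step 14: x=0.155, v=-0.059, θ₁=-0.539, ω₁=-1.616, θ₂=-0.178, ω₂=0.328
apply F[14]=-15.000 → step 15: x=0.153, v=-0.198, θ₁=-0.572, ω₁=-1.627, θ₂=-0.170, ω₂=0.430
apply F[15]=-15.000 → step 16: x=0.148, v=-0.335, θ₁=-0.605, ω₁=-1.656, θ₂=-0.161, ω₂=0.540
apply F[16]=-15.000 → step 17: x=0.139, v=-0.470, θ₁=-0.638, ω₁=-1.702, θ₂=-0.149, ω₂=0.659
apply F[17]=-15.000 → step 18: x=0.129, v=-0.604, θ₁=-0.673, ω₁=-1.764, θ₂=-0.134, ω₂=0.785
apply F[18]=-15.000 → step 19: x=0.115, v=-0.738, θ₁=-0.709, ω₁=-1.840, θ₂=-0.117, ω₂=0.917
apply F[19]=-15.000 → step 20: x=0.099, v=-0.872, θ₁=-0.746, ω₁=-1.931, θ₂=-0.097, ω₂=1.055
apply F[20]=-15.000 → step 21: x=0.080, v=-1.006, θ₁=-0.786, ω₁=-2.035, θ₂=-0.075, ω₂=1.197
apply F[21]=-15.000 → step 22: x=0.059, v=-1.142, θ₁=-0.828, ω₁=-2.149, θ₂=-0.050, ω₂=1.341
apply F[22]=-15.000 → step 23: x=0.035, v=-1.278, θ₁=-0.872, ω₁=-2.275, θ₂=-0.021, ω₂=1.486
Max |angle| over trajectory = 0.872 rad; bound = 0.934 → within bound.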